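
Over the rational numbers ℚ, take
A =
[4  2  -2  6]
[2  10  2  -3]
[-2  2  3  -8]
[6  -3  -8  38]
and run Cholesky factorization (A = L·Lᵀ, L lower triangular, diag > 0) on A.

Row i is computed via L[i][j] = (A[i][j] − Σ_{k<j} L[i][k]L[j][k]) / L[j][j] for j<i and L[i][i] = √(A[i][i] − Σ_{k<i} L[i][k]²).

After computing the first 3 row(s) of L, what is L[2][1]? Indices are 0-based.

L[2][1] = 1

Step 1: L[0][0] = √(4) = 2.
  L[1][0] = (2) / L[0][0] = 1.
Step 2: L[1][1] = √(9) = 3.
  L[2][0] = (-2) / L[0][0] = -1.
  L[2][1] = (3) / L[1][1] = 1.
Step 3: L[2][2] = √(1) = 1.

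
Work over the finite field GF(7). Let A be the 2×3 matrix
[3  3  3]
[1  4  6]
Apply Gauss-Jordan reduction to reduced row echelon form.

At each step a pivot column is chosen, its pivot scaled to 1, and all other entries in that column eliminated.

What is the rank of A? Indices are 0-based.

rank = 2

step 1: normalize row 0 (÷3) = (1, 1, 1)
  row 1: subtract 1×row0 = (0, 3, 5)
step 2: normalize row 1 (÷3) = (0, 1, 4)
  row 0: subtract 1×row1 = (1, 0, 4)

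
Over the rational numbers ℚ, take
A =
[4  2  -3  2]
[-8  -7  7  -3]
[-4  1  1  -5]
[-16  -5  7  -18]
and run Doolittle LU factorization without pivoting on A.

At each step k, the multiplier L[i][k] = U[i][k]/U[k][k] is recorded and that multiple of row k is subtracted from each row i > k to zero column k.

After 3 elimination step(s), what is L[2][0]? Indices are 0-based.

Step 1: pivot at (0,0) is 4.
  row1 ← row1 − (-2)·row0  ⇒  L[1][0]=-2, U row1=(0, -3, 1, 1)
  row2 ← row2 − (-1)·row0  ⇒  L[2][0]=-1, U row2=(0, 3, -2, -3)
  row3 ← row3 − (-4)·row0  ⇒  L[3][0]=-4, U row3=(0, 3, -5, -10)
Step 2: pivot at (1,1) is -3.
  row2 ← row2 − (-1)·row1  ⇒  L[2][1]=-1, U row2=(0, 0, -1, -2)
  row3 ← row3 − (-1)·row1  ⇒  L[3][1]=-1, U row3=(0, 0, -4, -9)
Step 3: pivot at (2,2) is -1.
  row3 ← row3 − (4)·row2  ⇒  L[3][2]=4, U row3=(0, 0, 0, -1)

L[2][0] = -1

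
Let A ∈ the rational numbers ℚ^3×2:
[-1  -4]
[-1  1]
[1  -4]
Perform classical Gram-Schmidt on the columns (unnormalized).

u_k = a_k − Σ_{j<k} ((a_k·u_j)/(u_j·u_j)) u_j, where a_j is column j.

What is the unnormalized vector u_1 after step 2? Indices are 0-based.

Step 1: u_0 = a_0 = (-1, -1, 1).
Step 2: u_1 = a_1 − (-1/3)·u_0 = (-13/3, 2/3, -11/3).

u_1 = (-13/3, 2/3, -11/3)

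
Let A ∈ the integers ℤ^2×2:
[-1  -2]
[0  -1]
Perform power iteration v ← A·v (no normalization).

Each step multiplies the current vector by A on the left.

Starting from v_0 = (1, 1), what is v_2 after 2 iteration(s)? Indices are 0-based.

v_0 = (1, 1).
v_1 = A·v_0 = (-3, -1).
v_2 = A·v_1 = (5, 1).

v_2 = (5, 1)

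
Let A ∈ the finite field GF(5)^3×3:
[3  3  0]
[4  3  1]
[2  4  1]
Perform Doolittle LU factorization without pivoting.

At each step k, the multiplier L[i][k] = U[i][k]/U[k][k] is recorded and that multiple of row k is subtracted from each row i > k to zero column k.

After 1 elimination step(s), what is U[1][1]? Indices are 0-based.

Step 1: pivot at (0,0) is 3.
  row1 ← row1 − (3)·row0  ⇒  L[1][0]=3, U row1=(0, 4, 1)
  row2 ← row2 − (4)·row0  ⇒  L[2][0]=4, U row2=(0, 2, 1)

U[1][1] = 4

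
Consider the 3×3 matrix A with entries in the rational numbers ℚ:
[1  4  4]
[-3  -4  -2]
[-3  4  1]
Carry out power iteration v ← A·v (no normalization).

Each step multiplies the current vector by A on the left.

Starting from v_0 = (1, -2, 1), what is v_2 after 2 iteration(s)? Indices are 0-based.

v_2 = (-31, 17, 11)

v_0 = (1, -2, 1).
v_1 = A·v_0 = (-3, 3, -10).
v_2 = A·v_1 = (-31, 17, 11).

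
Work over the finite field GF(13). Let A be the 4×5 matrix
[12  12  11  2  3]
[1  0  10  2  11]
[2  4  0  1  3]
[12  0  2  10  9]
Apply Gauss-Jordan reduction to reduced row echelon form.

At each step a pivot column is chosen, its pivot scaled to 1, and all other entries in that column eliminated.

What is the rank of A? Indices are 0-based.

step 1: normalize row 0 (÷12) = (1, 1, 2, 11, 10)
  row 1: subtract 1×row0 = (0, 12, 8, 4, 1)
  row 2: subtract 2×row0 = (0, 2, 9, 5, 9)
  row 3: subtract 12×row0 = (0, 1, 4, 8, 6)
step 2: normalize row 1 (÷12) = (0, 1, 5, 9, 12)
  row 0: subtract 1×row1 = (1, 0, 10, 2, 11)
  row 2: subtract 2×row1 = (0, 0, 12, 0, 11)
  row 3: subtract 1×row1 = (0, 0, 12, 12, 7)
step 3: normalize row 2 (÷12) = (0, 0, 1, 0, 2)
  row 0: subtract 10×row2 = (1, 0, 0, 2, 4)
  row 1: subtract 5×row2 = (0, 1, 0, 9, 2)
  row 3: subtract 12×row2 = (0, 0, 0, 12, 9)
step 4: normalize row 3 (÷12) = (0, 0, 0, 1, 4)
  row 0: subtract 2×row3 = (1, 0, 0, 0, 9)
  row 1: subtract 9×row3 = (0, 1, 0, 0, 5)

rank = 4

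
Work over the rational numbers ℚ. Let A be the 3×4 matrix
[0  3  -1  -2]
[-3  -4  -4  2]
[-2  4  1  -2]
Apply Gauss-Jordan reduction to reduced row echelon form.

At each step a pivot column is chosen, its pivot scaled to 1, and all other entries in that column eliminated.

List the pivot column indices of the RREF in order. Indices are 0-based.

pivot columns: 0, 1, 2

[1] R0 <-> R1
[1] R0 /= -3  ⇒  (1, 4/3, 4/3, -2/3)
     R2 -= -2·R0  ⇒  (0, 20/3, 11/3, -10/3)
[2] R1 /= 3  ⇒  (0, 1, -1/3, -2/3)
     R0 -= 4/3·R1  ⇒  (1, 0, 16/9, 2/9)
     R2 -= 20/3·R1  ⇒  (0, 0, 53/9, 10/9)
[3] R2 /= 53/9  ⇒  (0, 0, 1, 10/53)
     R0 -= 16/9·R2  ⇒  (1, 0, 0, -6/53)
     R1 -= -1/3·R2  ⇒  (0, 1, 0, -32/53)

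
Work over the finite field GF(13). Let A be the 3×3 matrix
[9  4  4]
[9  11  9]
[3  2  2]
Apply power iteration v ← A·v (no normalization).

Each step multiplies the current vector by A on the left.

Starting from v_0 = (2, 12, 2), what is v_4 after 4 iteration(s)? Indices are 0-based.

v_0 = (2, 12, 2).
v_1 = A·v_0 = (9, 12, 8).
v_2 = A·v_1 = (5, 12, 2).
v_3 = A·v_2 = (10, 0, 4).
v_4 = A·v_3 = (2, 9, 12).

v_4 = (2, 9, 12)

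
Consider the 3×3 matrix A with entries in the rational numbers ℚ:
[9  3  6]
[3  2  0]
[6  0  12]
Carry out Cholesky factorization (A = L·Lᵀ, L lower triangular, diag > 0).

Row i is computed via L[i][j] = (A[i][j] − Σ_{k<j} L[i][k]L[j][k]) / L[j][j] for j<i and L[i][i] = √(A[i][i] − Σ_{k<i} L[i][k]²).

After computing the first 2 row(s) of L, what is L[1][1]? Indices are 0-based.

Step 1: L[0][0] = √(9) = 3.
  L[1][0] = (3) / L[0][0] = 1.
Step 2: L[1][1] = √(1) = 1.

L[1][1] = 1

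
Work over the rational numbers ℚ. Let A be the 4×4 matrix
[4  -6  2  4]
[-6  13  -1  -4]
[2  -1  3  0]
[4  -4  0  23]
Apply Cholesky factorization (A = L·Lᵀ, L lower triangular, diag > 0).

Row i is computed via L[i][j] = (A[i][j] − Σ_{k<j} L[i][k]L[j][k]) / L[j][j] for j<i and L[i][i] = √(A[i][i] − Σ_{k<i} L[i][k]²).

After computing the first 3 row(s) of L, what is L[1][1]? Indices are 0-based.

Step 1: L[0][0] = √(4) = 2.
  L[1][0] = (-6) / L[0][0] = -3.
Step 2: L[1][1] = √(4) = 2.
  L[2][0] = (2) / L[0][0] = 1.
  L[2][1] = (2) / L[1][1] = 1.
Step 3: L[2][2] = √(1) = 1.

L[1][1] = 2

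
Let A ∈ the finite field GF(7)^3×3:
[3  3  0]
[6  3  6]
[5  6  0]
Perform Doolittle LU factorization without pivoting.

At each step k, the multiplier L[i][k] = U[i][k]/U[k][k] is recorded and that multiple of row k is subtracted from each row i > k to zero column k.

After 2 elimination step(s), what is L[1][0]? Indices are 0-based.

[col 0] pivot 3
  R1 -= 2*R0 → (0, 4, 6)  (L[1][0] := 2)
  R2 -= 4*R0 → (0, 1, 0)  (L[2][0] := 4)
[col 1] pivot 4
  R2 -= 2*R1 → (0, 0, 2)  (L[2][1] := 2)

L[1][0] = 2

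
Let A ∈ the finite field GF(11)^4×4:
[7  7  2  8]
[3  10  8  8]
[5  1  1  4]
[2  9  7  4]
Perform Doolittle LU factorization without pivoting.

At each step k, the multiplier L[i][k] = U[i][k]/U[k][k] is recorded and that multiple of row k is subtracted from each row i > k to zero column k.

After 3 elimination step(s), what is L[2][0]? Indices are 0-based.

L[2][0] = 7

Step 1: pivot at (0,0) is 7.
  row1 ← row1 − (2)·row0  ⇒  L[1][0]=2, U row1=(0, 7, 4, 3)
  row2 ← row2 − (7)·row0  ⇒  L[2][0]=7, U row2=(0, 7, 9, 3)
  row3 ← row3 − (5)·row0  ⇒  L[3][0]=5, U row3=(0, 7, 8, 8)
Step 2: pivot at (1,1) is 7.
  row2 ← row2 − (1)·row1  ⇒  L[2][1]=1, U row2=(0, 0, 5, 0)
  row3 ← row3 − (1)·row1  ⇒  L[3][1]=1, U row3=(0, 0, 4, 5)
Step 3: pivot at (2,2) is 5.
  row3 ← row3 − (3)·row2  ⇒  L[3][2]=3, U row3=(0, 0, 0, 5)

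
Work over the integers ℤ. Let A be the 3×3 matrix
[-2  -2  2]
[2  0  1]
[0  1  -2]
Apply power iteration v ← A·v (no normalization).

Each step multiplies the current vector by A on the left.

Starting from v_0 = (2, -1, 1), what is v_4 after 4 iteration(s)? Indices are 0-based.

v_0 = (2, -1, 1).
v_1 = A·v_0 = (0, 5, -3).
v_2 = A·v_1 = (-16, -3, 11).
v_3 = A·v_2 = (60, -21, -25).
v_4 = A·v_3 = (-128, 95, 29).

v_4 = (-128, 95, 29)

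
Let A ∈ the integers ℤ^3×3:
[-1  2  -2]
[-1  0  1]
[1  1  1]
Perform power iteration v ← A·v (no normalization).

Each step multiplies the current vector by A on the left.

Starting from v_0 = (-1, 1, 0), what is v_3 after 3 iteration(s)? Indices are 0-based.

v_0 = (-1, 1, 0).
v_1 = A·v_0 = (3, 1, 0).
v_2 = A·v_1 = (-1, -3, 4).
v_3 = A·v_2 = (-13, 5, 0).

v_3 = (-13, 5, 0)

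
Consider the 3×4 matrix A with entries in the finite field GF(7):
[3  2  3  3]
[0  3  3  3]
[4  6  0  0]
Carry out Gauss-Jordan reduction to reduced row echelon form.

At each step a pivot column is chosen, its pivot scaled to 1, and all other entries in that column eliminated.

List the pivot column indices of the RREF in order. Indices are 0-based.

step 1: normalize row 0 (÷3) = (1, 3, 1, 1)
  row 2: subtract 4×row0 = (0, 1, 3, 3)
step 2: normalize row 1 (÷3) = (0, 1, 1, 1)
  row 0: subtract 3×row1 = (1, 0, 5, 5)
  row 2: subtract 1×row1 = (0, 0, 2, 2)
step 3: normalize row 2 (÷2) = (0, 0, 1, 1)
  row 0: subtract 5×row2 = (1, 0, 0, 0)
  row 1: subtract 1×row2 = (0, 1, 0, 0)

pivot columns: 0, 1, 2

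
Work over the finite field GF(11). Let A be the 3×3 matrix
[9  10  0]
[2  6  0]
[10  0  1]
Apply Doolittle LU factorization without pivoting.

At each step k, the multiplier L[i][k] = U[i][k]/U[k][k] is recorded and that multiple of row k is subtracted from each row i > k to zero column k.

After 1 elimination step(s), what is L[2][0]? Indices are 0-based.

L[2][0] = 6

k=0: U[0][0]=9
  eliminate (1,0): mult=10, new row 1: (0, 5, 0); set L[1][0]=10
  eliminate (2,0): mult=6, new row 2: (0, 6, 1); set L[2][0]=6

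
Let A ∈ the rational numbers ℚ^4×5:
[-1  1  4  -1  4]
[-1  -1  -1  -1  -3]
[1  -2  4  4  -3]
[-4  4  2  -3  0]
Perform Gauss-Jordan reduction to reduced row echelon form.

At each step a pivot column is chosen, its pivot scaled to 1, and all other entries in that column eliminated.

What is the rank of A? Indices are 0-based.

rank = 4

pivot(0,0)=-1: scale R0 → (1, -1, -4, 1, -4)
  clear (1,0): R1 −= (-1)R0 → (0, -2, -5, 0, -7)
  clear (2,0): R2 −= (1)R0 → (0, -1, 8, 3, 1)
  clear (3,0): R3 −= (-4)R0 → (0, 0, -14, 1, -16)
pivot(1,1)=-2: scale R1 → (0, 1, 5/2, 0, 7/2)
  clear (0,1): R0 −= (-1)R1 → (1, 0, -3/2, 1, -1/2)
  clear (2,1): R2 −= (-1)R1 → (0, 0, 21/2, 3, 9/2)
pivot(2,2)=21/2: scale R2 → (0, 0, 1, 2/7, 3/7)
  clear (0,2): R0 −= (-3/2)R2 → (1, 0, 0, 10/7, 1/7)
  clear (1,2): R1 −= (5/2)R2 → (0, 1, 0, -5/7, 17/7)
  clear (3,2): R3 −= (-14)R2 → (0, 0, 0, 5, -10)
pivot(3,3)=5: scale R3 → (0, 0, 0, 1, -2)
  clear (0,3): R0 −= (10/7)R3 → (1, 0, 0, 0, 3)
  clear (1,3): R1 −= (-5/7)R3 → (0, 1, 0, 0, 1)
  clear (2,3): R2 −= (2/7)R3 → (0, 0, 1, 0, 1)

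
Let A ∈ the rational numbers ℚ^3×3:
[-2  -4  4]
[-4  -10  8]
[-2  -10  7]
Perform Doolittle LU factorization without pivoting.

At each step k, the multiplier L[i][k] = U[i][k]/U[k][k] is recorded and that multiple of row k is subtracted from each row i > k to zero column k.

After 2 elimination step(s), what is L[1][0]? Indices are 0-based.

L[1][0] = 2

k=0: U[0][0]=-2
  eliminate (1,0): mult=2, new row 1: (0, -2, 0); set L[1][0]=2
  eliminate (2,0): mult=1, new row 2: (0, -6, 3); set L[2][0]=1
k=1: U[1][1]=-2
  eliminate (2,1): mult=3, new row 2: (0, 0, 3); set L[2][1]=3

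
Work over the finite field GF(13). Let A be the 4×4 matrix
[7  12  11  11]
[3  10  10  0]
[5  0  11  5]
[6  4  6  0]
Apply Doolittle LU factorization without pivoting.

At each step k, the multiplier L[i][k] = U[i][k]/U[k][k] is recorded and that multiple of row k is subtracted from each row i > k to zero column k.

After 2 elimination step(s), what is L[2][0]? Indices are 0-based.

L[2][0] = 10

Step 1: pivot at (0,0) is 7.
  row1 ← row1 − (6)·row0  ⇒  L[1][0]=6, U row1=(0, 3, 9, 12)
  row2 ← row2 − (10)·row0  ⇒  L[2][0]=10, U row2=(0, 10, 5, 12)
  row3 ← row3 − (12)·row0  ⇒  L[3][0]=12, U row3=(0, 3, 4, 11)
Step 2: pivot at (1,1) is 3.
  row2 ← row2 − (12)·row1  ⇒  L[2][1]=12, U row2=(0, 0, 1, 11)
  row3 ← row3 − (1)·row1  ⇒  L[3][1]=1, U row3=(0, 0, 8, 12)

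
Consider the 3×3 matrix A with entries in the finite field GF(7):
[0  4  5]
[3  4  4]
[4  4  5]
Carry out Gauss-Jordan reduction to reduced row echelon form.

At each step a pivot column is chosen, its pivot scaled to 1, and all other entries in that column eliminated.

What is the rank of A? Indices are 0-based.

rank = 3

step 1: exchange rows 0,1
step 1: normalize row 0 (÷3) = (1, 6, 6)
  row 2: subtract 4×row0 = (0, 1, 2)
step 2: normalize row 1 (÷4) = (0, 1, 3)
  row 0: subtract 6×row1 = (1, 0, 2)
  row 2: subtract 1×row1 = (0, 0, 6)
step 3: normalize row 2 (÷6) = (0, 0, 1)
  row 0: subtract 2×row2 = (1, 0, 0)
  row 1: subtract 3×row2 = (0, 1, 0)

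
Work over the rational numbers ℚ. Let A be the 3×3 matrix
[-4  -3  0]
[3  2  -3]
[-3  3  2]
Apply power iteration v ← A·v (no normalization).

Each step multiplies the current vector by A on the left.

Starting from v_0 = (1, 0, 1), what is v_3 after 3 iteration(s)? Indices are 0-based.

v_0 = (1, 0, 1).
v_1 = A·v_0 = (-4, 0, -1).
v_2 = A·v_1 = (16, -9, 10).
v_3 = A·v_2 = (-37, 0, -55).

v_3 = (-37, 0, -55)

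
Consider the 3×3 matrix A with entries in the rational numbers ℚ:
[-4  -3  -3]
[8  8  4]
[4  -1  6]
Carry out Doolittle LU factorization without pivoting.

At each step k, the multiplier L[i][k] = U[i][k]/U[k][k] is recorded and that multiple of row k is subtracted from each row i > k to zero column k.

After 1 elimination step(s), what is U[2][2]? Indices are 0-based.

[col 0] pivot -4
  R1 -= -2*R0 → (0, 2, -2)  (L[1][0] := -2)
  R2 -= -1*R0 → (0, -4, 3)  (L[2][0] := -1)

U[2][2] = 3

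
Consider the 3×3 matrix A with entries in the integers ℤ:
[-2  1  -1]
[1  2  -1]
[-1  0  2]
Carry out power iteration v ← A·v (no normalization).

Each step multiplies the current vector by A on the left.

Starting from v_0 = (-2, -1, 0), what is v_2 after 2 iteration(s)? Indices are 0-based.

v_0 = (-2, -1, 0).
v_1 = A·v_0 = (3, -4, 2).
v_2 = A·v_1 = (-12, -7, 1).

v_2 = (-12, -7, 1)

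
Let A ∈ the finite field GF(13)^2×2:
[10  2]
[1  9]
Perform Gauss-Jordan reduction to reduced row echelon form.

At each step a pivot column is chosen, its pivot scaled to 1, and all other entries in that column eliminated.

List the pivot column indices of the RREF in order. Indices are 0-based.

pivot columns: 0, 1

pivot(0,0)=10: scale R0 → (1, 8)
  clear (1,0): R1 −= (1)R0 → (0, 1)
pivot(1,1)=1: scale R1 → (0, 1)
  clear (0,1): R0 −= (8)R1 → (1, 0)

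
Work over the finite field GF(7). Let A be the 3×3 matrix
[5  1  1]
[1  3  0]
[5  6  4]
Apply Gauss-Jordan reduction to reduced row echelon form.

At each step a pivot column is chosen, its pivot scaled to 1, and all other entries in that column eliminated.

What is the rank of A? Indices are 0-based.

[1] R0 /= 5  ⇒  (1, 3, 3)
     R1 -= 1·R0  ⇒  (0, 0, 4)
     R2 -= 5·R0  ⇒  (0, 5, 3)
[2] R1 <-> R2
[2] R1 /= 5  ⇒  (0, 1, 2)
     R0 -= 3·R1  ⇒  (1, 0, 4)
[3] R2 /= 4  ⇒  (0, 0, 1)
     R0 -= 4·R2  ⇒  (1, 0, 0)
     R1 -= 2·R2  ⇒  (0, 1, 0)

rank = 3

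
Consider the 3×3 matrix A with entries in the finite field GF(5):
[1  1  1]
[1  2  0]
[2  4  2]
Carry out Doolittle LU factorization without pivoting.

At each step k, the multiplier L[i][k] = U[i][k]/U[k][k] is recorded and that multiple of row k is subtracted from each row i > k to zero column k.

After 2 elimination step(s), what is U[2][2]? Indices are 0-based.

k=0: U[0][0]=1
  eliminate (1,0): mult=1, new row 1: (0, 1, 4); set L[1][0]=1
  eliminate (2,0): mult=2, new row 2: (0, 2, 0); set L[2][0]=2
k=1: U[1][1]=1
  eliminate (2,1): mult=2, new row 2: (0, 0, 2); set L[2][1]=2

U[2][2] = 2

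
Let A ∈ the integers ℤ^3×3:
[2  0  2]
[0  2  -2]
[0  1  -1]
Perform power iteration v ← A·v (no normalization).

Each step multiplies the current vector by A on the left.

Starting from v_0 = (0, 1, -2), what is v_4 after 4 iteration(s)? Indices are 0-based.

v_4 = (10, 6, 3)

v_0 = (0, 1, -2).
v_1 = A·v_0 = (-4, 6, 3).
v_2 = A·v_1 = (-2, 6, 3).
v_3 = A·v_2 = (2, 6, 3).
v_4 = A·v_3 = (10, 6, 3).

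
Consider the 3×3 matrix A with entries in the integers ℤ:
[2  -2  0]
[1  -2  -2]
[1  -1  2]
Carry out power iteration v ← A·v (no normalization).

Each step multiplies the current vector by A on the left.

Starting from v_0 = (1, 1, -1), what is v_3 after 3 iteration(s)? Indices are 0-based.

v_0 = (1, 1, -1).
v_1 = A·v_0 = (0, 1, -2).
v_2 = A·v_1 = (-2, 2, -5).
v_3 = A·v_2 = (-8, 4, -14).

v_3 = (-8, 4, -14)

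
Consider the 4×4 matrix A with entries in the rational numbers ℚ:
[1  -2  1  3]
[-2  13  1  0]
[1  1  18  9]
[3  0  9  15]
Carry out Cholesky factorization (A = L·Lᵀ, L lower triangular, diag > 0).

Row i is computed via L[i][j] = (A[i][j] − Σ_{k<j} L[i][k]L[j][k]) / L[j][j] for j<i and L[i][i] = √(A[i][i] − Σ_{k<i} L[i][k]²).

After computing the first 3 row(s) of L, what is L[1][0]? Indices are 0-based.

Step 1: L[0][0] = √(1) = 1.
  L[1][0] = (-2) / L[0][0] = -2.
Step 2: L[1][1] = √(9) = 3.
  L[2][0] = (1) / L[0][0] = 1.
  L[2][1] = (3) / L[1][1] = 1.
Step 3: L[2][2] = √(16) = 4.

L[1][0] = -2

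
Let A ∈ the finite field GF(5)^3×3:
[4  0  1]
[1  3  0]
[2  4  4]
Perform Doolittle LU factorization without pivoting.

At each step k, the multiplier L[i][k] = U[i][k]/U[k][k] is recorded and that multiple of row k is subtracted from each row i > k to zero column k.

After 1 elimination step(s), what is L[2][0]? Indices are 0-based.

L[2][0] = 3

[col 0] pivot 4
  R1 -= 4*R0 → (0, 3, 1)  (L[1][0] := 4)
  R2 -= 3*R0 → (0, 4, 1)  (L[2][0] := 3)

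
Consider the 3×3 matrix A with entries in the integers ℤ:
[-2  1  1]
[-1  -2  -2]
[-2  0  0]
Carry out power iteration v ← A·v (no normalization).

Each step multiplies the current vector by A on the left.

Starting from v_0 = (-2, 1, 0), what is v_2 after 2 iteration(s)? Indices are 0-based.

v_2 = (-6, -13, -10)

v_0 = (-2, 1, 0).
v_1 = A·v_0 = (5, 0, 4).
v_2 = A·v_1 = (-6, -13, -10).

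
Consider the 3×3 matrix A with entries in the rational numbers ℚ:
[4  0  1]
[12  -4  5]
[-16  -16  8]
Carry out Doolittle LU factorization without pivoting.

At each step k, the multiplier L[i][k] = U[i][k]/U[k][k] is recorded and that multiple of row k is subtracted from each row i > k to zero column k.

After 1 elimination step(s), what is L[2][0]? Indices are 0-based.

L[2][0] = -4

Step 1: pivot at (0,0) is 4.
  row1 ← row1 − (3)·row0  ⇒  L[1][0]=3, U row1=(0, -4, 2)
  row2 ← row2 − (-4)·row0  ⇒  L[2][0]=-4, U row2=(0, -16, 12)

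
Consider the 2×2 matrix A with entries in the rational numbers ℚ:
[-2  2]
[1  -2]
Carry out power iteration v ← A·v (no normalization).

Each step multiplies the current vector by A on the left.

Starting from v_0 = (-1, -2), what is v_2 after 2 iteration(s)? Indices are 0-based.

v_2 = (10, -8)

v_0 = (-1, -2).
v_1 = A·v_0 = (-2, 3).
v_2 = A·v_1 = (10, -8).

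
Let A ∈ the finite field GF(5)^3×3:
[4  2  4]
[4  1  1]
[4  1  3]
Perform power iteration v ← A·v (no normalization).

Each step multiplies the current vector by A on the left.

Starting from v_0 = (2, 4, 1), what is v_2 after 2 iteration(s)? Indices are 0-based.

v_2 = (1, 3, 3)

v_0 = (2, 4, 1).
v_1 = A·v_0 = (0, 3, 0).
v_2 = A·v_1 = (1, 3, 3).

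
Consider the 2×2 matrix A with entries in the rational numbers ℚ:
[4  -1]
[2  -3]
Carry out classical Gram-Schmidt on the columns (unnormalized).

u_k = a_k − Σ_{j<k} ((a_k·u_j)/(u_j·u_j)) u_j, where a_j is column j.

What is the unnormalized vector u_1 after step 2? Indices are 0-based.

Step 1: u_0 = a_0 = (4, 2).
Step 2: u_1 = a_1 − (-1/2)·u_0 = (1, -2).

u_1 = (1, -2)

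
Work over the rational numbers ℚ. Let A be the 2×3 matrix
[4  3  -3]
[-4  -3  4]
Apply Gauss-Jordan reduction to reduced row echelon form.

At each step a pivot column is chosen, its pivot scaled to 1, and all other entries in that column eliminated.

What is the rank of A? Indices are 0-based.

rank = 2

[1] R0 /= 4  ⇒  (1, 3/4, -3/4)
     R1 -= -4·R0  ⇒  (0, 0, 1)
column 1 empty below row 1
[2] R1 /= 1  ⇒  (0, 0, 1)
     R0 -= -3/4·R1  ⇒  (1, 3/4, 0)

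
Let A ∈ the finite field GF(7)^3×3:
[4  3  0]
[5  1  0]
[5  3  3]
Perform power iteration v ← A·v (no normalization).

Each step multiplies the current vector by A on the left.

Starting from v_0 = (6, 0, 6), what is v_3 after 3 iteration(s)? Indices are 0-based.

v_3 = (4, 2, 6)

v_0 = (6, 0, 6).
v_1 = A·v_0 = (3, 2, 6).
v_2 = A·v_1 = (4, 3, 4).
v_3 = A·v_2 = (4, 2, 6).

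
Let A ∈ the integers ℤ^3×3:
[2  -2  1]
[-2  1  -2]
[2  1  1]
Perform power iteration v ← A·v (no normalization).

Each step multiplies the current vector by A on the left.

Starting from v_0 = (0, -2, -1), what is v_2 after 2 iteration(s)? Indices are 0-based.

v_0 = (0, -2, -1).
v_1 = A·v_0 = (3, 0, -3).
v_2 = A·v_1 = (3, 0, 3).

v_2 = (3, 0, 3)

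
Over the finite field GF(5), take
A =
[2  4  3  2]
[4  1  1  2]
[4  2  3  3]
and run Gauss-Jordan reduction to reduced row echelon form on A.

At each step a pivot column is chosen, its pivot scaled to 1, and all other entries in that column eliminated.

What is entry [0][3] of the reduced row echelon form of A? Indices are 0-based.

[1] R0 /= 2  ⇒  (1, 2, 4, 1)
     R1 -= 4·R0  ⇒  (0, 3, 0, 3)
     R2 -= 4·R0  ⇒  (0, 4, 2, 4)
[2] R1 /= 3  ⇒  (0, 1, 0, 1)
     R0 -= 2·R1  ⇒  (1, 0, 4, 4)
     R2 -= 4·R1  ⇒  (0, 0, 2, 0)
[3] R2 /= 2  ⇒  (0, 0, 1, 0)
     R0 -= 4·R2  ⇒  (1, 0, 0, 4)

M[0][3] = 4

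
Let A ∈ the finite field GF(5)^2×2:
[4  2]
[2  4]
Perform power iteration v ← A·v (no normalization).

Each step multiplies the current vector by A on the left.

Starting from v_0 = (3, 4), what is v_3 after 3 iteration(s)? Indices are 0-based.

v_0 = (3, 4).
v_1 = A·v_0 = (0, 2).
v_2 = A·v_1 = (4, 3).
v_3 = A·v_2 = (2, 0).

v_3 = (2, 0)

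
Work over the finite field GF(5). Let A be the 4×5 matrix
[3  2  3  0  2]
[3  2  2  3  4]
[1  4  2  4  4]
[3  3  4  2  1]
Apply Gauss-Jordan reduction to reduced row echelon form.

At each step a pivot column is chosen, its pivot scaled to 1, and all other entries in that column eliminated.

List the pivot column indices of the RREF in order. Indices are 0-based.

pivot(0,0)=3: scale R0 → (1, 4, 1, 0, 4)
  clear (1,0): R1 −= (3)R0 → (0, 0, 4, 3, 2)
  clear (2,0): R2 −= (1)R0 → (0, 0, 1, 4, 0)
  clear (3,0): R3 −= (3)R0 → (0, 1, 1, 2, 4)
pivot(1,1): swap R1↔R3
pivot(1,1)=1: scale R1 → (0, 1, 1, 2, 4)
  clear (0,1): R0 −= (4)R1 → (1, 0, 2, 2, 3)
pivot(2,2)=1: scale R2 → (0, 0, 1, 4, 0)
  clear (0,2): R0 −= (2)R2 → (1, 0, 0, 4, 3)
  clear (1,2): R1 −= (1)R2 → (0, 1, 0, 3, 4)
  clear (3,2): R3 −= (4)R2 → (0, 0, 0, 2, 2)
pivot(3,3)=2: scale R3 → (0, 0, 0, 1, 1)
  clear (0,3): R0 −= (4)R3 → (1, 0, 0, 0, 4)
  clear (1,3): R1 −= (3)R3 → (0, 1, 0, 0, 1)
  clear (2,3): R2 −= (4)R3 → (0, 0, 1, 0, 1)

pivot columns: 0, 1, 2, 3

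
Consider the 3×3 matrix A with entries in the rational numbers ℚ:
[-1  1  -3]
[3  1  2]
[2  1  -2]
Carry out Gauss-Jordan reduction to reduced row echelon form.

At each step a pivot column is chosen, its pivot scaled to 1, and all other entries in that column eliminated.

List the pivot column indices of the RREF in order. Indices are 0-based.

pivot columns: 0, 1, 2

step 1: normalize row 0 (÷-1) = (1, -1, 3)
  row 1: subtract 3×row0 = (0, 4, -7)
  row 2: subtract 2×row0 = (0, 3, -8)
step 2: normalize row 1 (÷4) = (0, 1, -7/4)
  row 0: subtract -1×row1 = (1, 0, 5/4)
  row 2: subtract 3×row1 = (0, 0, -11/4)
step 3: normalize row 2 (÷-11/4) = (0, 0, 1)
  row 0: subtract 5/4×row2 = (1, 0, 0)
  row 1: subtract -7/4×row2 = (0, 1, 0)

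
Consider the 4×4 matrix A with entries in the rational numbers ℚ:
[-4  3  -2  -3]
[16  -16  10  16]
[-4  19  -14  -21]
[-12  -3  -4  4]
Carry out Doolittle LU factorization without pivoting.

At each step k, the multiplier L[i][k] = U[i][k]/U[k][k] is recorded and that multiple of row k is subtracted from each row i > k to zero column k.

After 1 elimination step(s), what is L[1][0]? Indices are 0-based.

Step 1: pivot at (0,0) is -4.
  row1 ← row1 − (-4)·row0  ⇒  L[1][0]=-4, U row1=(0, -4, 2, 4)
  row2 ← row2 − (1)·row0  ⇒  L[2][0]=1, U row2=(0, 16, -12, -18)
  row3 ← row3 − (3)·row0  ⇒  L[3][0]=3, U row3=(0, -12, 2, 13)

L[1][0] = -4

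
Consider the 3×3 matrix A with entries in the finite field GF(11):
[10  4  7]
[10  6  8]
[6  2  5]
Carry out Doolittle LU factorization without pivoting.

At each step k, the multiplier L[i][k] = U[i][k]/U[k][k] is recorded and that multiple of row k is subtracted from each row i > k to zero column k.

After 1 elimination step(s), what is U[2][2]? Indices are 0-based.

k=0: U[0][0]=10
  eliminate (1,0): mult=1, new row 1: (0, 2, 1); set L[1][0]=1
  eliminate (2,0): mult=5, new row 2: (0, 4, 3); set L[2][0]=5

U[2][2] = 3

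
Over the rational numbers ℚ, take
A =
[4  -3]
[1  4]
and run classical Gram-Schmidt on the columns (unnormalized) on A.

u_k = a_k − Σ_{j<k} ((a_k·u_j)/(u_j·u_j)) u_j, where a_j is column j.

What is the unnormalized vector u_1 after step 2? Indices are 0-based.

Step 1: u_0 = a_0 = (4, 1).
Step 2: u_1 = a_1 − (-8/17)·u_0 = (-19/17, 76/17).

u_1 = (-19/17, 76/17)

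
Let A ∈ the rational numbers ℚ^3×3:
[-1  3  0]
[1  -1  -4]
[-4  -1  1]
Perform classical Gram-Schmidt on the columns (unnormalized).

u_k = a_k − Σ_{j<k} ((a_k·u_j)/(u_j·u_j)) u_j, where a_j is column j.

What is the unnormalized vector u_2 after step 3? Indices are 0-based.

Step 1: u_0 = a_0 = (-1, 1, -4).
Step 2: u_1 = a_1 − (0)·u_0 = (3, -1, -1).
Step 3: u_2 = a_2 − (-4/9)·u_0 − (3/11)·u_1 = (-125/99, -325/99, -50/99).

u_2 = (-125/99, -325/99, -50/99)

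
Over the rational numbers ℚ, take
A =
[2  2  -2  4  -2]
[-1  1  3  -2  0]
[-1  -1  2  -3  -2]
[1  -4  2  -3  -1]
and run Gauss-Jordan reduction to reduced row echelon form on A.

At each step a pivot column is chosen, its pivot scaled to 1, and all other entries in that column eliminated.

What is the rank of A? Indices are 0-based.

[1] R0 /= 2  ⇒  (1, 1, -1, 2, -1)
     R1 -= -1·R0  ⇒  (0, 2, 2, 0, -1)
     R2 -= -1·R0  ⇒  (0, 0, 1, -1, -3)
     R3 -= 1·R0  ⇒  (0, -5, 3, -5, 0)
[2] R1 /= 2  ⇒  (0, 1, 1, 0, -1/2)
     R0 -= 1·R1  ⇒  (1, 0, -2, 2, -1/2)
     R3 -= -5·R1  ⇒  (0, 0, 8, -5, -5/2)
[3] R2 /= 1  ⇒  (0, 0, 1, -1, -3)
     R0 -= -2·R2  ⇒  (1, 0, 0, 0, -13/2)
     R1 -= 1·R2  ⇒  (0, 1, 0, 1, 5/2)
     R3 -= 8·R2  ⇒  (0, 0, 0, 3, 43/2)
[4] R3 /= 3  ⇒  (0, 0, 0, 1, 43/6)
     R1 -= 1·R3  ⇒  (0, 1, 0, 0, -14/3)
     R2 -= -1·R3  ⇒  (0, 0, 1, 0, 25/6)

rank = 4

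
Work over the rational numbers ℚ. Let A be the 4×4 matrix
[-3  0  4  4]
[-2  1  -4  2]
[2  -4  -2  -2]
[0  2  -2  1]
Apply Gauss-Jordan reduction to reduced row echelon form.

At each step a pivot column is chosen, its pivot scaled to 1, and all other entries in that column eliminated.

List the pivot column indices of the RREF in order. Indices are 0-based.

step 1: normalize row 0 (÷-3) = (1, 0, -4/3, -4/3)
  row 1: subtract -2×row0 = (0, 1, -20/3, -2/3)
  row 2: subtract 2×row0 = (0, -4, 2/3, 2/3)
step 2: normalize row 1 (÷1) = (0, 1, -20/3, -2/3)
  row 2: subtract -4×row1 = (0, 0, -26, -2)
  row 3: subtract 2×row1 = (0, 0, 34/3, 7/3)
step 3: normalize row 2 (÷-26) = (0, 0, 1, 1/13)
  row 0: subtract -4/3×row2 = (1, 0, 0, -16/13)
  row 1: subtract -20/3×row2 = (0, 1, 0, -2/13)
  row 3: subtract 34/3×row2 = (0, 0, 0, 19/13)
step 4: normalize row 3 (÷19/13) = (0, 0, 0, 1)
  row 0: subtract -16/13×row3 = (1, 0, 0, 0)
  row 1: subtract -2/13×row3 = (0, 1, 0, 0)
  row 2: subtract 1/13×row3 = (0, 0, 1, 0)

pivot columns: 0, 1, 2, 3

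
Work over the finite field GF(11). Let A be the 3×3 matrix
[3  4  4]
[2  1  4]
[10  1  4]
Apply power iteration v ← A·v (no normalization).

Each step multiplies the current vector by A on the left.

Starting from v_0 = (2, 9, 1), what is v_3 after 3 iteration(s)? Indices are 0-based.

v_3 = (3, 9, 7)

v_0 = (2, 9, 1).
v_1 = A·v_0 = (2, 6, 0).
v_2 = A·v_1 = (8, 10, 4).
v_3 = A·v_2 = (3, 9, 7).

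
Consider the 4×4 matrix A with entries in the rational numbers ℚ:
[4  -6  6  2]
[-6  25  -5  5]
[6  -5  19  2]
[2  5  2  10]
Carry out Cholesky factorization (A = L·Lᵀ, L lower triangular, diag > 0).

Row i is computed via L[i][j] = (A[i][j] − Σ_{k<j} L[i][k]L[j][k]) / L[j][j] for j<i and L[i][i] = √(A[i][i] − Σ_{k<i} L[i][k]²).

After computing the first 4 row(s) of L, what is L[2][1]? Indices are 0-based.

Step 1: L[0][0] = √(4) = 2.
  L[1][0] = (-6) / L[0][0] = -3.
Step 2: L[1][1] = √(16) = 4.
  L[2][0] = (6) / L[0][0] = 3.
  L[2][1] = (4) / L[1][1] = 1.
Step 3: L[2][2] = √(9) = 3.
  L[3][0] = (2) / L[0][0] = 1.
  L[3][1] = (8) / L[1][1] = 2.
  L[3][2] = (-3) / L[2][2] = -1.
Step 4: L[3][3] = √(4) = 2.

L[2][1] = 1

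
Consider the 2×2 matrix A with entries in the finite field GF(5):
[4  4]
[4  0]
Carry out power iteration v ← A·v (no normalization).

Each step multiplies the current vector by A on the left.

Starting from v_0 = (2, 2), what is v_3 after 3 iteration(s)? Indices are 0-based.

v_3 = (0, 4)

v_0 = (2, 2).
v_1 = A·v_0 = (1, 3).
v_2 = A·v_1 = (1, 4).
v_3 = A·v_2 = (0, 4).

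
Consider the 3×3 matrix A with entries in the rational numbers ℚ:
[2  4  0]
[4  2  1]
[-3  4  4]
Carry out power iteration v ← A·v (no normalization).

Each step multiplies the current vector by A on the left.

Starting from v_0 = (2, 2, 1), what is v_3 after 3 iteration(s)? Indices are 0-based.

v_0 = (2, 2, 1).
v_1 = A·v_0 = (12, 13, 6).
v_2 = A·v_1 = (76, 80, 40).
v_3 = A·v_2 = (472, 504, 252).

v_3 = (472, 504, 252)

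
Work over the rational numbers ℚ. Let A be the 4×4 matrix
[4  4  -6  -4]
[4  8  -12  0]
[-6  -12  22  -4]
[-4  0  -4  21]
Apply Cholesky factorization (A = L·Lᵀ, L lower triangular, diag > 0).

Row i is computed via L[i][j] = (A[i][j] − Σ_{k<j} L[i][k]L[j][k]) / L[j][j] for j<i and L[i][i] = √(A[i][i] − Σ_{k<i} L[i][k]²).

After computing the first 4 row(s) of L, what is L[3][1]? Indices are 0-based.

L[3][1] = 2

Step 1: L[0][0] = √(4) = 2.
  L[1][0] = (4) / L[0][0] = 2.
Step 2: L[1][1] = √(4) = 2.
  L[2][0] = (-6) / L[0][0] = -3.
  L[2][1] = (-6) / L[1][1] = -3.
Step 3: L[2][2] = √(4) = 2.
  L[3][0] = (-4) / L[0][0] = -2.
  L[3][1] = (4) / L[1][1] = 2.
  L[3][2] = (-4) / L[2][2] = -2.
Step 4: L[3][3] = √(9) = 3.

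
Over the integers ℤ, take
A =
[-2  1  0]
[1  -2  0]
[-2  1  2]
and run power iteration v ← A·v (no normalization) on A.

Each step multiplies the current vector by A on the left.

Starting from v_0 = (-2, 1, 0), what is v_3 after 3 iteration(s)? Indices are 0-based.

v_3 = (41, -40, 33)

v_0 = (-2, 1, 0).
v_1 = A·v_0 = (5, -4, 5).
v_2 = A·v_1 = (-14, 13, -4).
v_3 = A·v_2 = (41, -40, 33).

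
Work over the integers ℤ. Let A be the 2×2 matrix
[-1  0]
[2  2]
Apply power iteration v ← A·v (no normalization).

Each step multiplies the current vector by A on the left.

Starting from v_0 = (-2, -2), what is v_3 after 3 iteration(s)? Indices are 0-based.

v_0 = (-2, -2).
v_1 = A·v_0 = (2, -8).
v_2 = A·v_1 = (-2, -12).
v_3 = A·v_2 = (2, -28).

v_3 = (2, -28)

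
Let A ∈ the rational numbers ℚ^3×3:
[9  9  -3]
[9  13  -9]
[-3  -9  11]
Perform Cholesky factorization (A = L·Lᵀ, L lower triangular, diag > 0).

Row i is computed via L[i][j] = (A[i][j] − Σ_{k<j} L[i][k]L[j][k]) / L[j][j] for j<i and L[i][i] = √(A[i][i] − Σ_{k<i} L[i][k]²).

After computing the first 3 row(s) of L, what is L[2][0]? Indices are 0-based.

L[2][0] = -1

Step 1: L[0][0] = √(9) = 3.
  L[1][0] = (9) / L[0][0] = 3.
Step 2: L[1][1] = √(4) = 2.
  L[2][0] = (-3) / L[0][0] = -1.
  L[2][1] = (-6) / L[1][1] = -3.
Step 3: L[2][2] = √(1) = 1.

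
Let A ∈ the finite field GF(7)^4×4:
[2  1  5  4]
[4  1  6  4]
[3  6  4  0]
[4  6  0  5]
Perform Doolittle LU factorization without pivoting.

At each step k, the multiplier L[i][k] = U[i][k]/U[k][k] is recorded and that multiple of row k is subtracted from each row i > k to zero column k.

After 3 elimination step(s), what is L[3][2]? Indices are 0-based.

k=0: U[0][0]=2
  eliminate (1,0): mult=2, new row 1: (0, 6, 3, 3); set L[1][0]=2
  eliminate (2,0): mult=5, new row 2: (0, 1, 0, 1); set L[2][0]=5
  eliminate (3,0): mult=2, new row 3: (0, 4, 4, 4); set L[3][0]=2
k=1: U[1][1]=6
  eliminate (2,1): mult=6, new row 2: (0, 0, 3, 4); set L[2][1]=6
  eliminate (3,1): mult=3, new row 3: (0, 0, 2, 2); set L[3][1]=3
k=2: U[2][2]=3
  eliminate (3,2): mult=3, new row 3: (0, 0, 0, 4); set L[3][2]=3

L[3][2] = 3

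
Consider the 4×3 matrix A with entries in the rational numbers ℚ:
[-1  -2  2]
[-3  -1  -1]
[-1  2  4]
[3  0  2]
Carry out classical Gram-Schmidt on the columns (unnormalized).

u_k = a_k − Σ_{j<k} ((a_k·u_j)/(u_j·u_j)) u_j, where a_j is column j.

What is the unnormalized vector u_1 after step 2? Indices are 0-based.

Step 1: u_0 = a_0 = (-1, -3, -1, 3).
Step 2: u_1 = a_1 − (3/20)·u_0 = (-37/20, -11/20, 43/20, -9/20).

u_1 = (-37/20, -11/20, 43/20, -9/20)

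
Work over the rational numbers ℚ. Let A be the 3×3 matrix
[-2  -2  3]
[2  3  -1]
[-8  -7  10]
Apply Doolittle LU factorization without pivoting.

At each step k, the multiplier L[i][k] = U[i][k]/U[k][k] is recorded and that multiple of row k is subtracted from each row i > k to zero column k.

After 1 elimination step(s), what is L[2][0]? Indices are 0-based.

L[2][0] = 4

[col 0] pivot -2
  R1 -= -1*R0 → (0, 1, 2)  (L[1][0] := -1)
  R2 -= 4*R0 → (0, 1, -2)  (L[2][0] := 4)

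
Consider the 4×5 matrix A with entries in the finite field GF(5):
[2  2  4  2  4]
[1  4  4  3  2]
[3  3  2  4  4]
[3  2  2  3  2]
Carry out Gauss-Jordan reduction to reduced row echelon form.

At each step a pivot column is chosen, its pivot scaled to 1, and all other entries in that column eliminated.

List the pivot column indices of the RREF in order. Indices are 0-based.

step 1: normalize row 0 (÷2) = (1, 1, 2, 1, 2)
  row 1: subtract 1×row0 = (0, 3, 2, 2, 0)
  row 2: subtract 3×row0 = (0, 0, 1, 1, 3)
  row 3: subtract 3×row0 = (0, 4, 1, 0, 1)
step 2: normalize row 1 (÷3) = (0, 1, 4, 4, 0)
  row 0: subtract 1×row1 = (1, 0, 3, 2, 2)
  row 3: subtract 4×row1 = (0, 0, 0, 4, 1)
step 3: normalize row 2 (÷1) = (0, 0, 1, 1, 3)
  row 0: subtract 3×row2 = (1, 0, 0, 4, 3)
  row 1: subtract 4×row2 = (0, 1, 0, 0, 3)
step 4: normalize row 3 (÷4) = (0, 0, 0, 1, 4)
  row 0: subtract 4×row3 = (1, 0, 0, 0, 2)
  row 2: subtract 1×row3 = (0, 0, 1, 0, 4)

pivot columns: 0, 1, 2, 3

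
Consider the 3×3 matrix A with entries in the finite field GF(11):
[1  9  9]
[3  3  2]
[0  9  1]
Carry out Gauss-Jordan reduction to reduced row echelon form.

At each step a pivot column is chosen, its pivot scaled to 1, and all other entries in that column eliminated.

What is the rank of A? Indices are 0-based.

rank = 3

[1] R0 /= 1  ⇒  (1, 9, 9)
     R1 -= 3·R0  ⇒  (0, 9, 8)
[2] R1 /= 9  ⇒  (0, 1, 7)
     R0 -= 9·R1  ⇒  (1, 0, 1)
     R2 -= 9·R1  ⇒  (0, 0, 4)
[3] R2 /= 4  ⇒  (0, 0, 1)
     R0 -= 1·R2  ⇒  (1, 0, 0)
     R1 -= 7·R2  ⇒  (0, 1, 0)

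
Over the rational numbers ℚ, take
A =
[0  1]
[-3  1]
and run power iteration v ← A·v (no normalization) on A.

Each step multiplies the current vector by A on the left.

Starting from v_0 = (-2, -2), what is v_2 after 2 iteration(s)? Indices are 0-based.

v_2 = (4, 10)

v_0 = (-2, -2).
v_1 = A·v_0 = (-2, 4).
v_2 = A·v_1 = (4, 10).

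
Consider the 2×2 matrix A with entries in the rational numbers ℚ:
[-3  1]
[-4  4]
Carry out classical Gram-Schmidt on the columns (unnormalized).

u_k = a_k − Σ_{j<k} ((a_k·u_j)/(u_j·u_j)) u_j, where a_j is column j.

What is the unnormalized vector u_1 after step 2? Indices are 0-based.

Step 1: u_0 = a_0 = (-3, -4).
Step 2: u_1 = a_1 − (-19/25)·u_0 = (-32/25, 24/25).

u_1 = (-32/25, 24/25)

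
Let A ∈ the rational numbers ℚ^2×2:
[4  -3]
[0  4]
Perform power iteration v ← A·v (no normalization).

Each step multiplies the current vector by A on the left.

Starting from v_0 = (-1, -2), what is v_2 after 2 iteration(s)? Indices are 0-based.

v_2 = (32, -32)

v_0 = (-1, -2).
v_1 = A·v_0 = (2, -8).
v_2 = A·v_1 = (32, -32).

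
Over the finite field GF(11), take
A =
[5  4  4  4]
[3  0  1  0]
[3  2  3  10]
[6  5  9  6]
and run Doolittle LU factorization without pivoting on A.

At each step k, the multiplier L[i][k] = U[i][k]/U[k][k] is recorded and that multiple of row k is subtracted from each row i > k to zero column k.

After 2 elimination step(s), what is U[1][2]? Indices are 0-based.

[col 0] pivot 5
  R1 -= 5*R0 → (0, 2, 3, 2)  (L[1][0] := 5)
  R2 -= 5*R0 → (0, 4, 5, 1)  (L[2][0] := 5)
  R3 -= 10*R0 → (0, 9, 2, 10)  (L[3][0] := 10)
[col 1] pivot 2
  R2 -= 2*R1 → (0, 0, 10, 8)  (L[2][1] := 2)
  R3 -= 10*R1 → (0, 0, 5, 1)  (L[3][1] := 10)

U[1][2] = 3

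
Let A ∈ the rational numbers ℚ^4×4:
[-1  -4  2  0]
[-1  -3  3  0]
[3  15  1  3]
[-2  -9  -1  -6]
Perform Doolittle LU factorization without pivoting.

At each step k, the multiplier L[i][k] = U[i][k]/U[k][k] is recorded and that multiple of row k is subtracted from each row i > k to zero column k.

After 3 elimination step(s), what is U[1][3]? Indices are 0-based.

Step 1: pivot at (0,0) is -1.
  row1 ← row1 − (1)·row0  ⇒  L[1][0]=1, U row1=(0, 1, 1, 0)
  row2 ← row2 − (-3)·row0  ⇒  L[2][0]=-3, U row2=(0, 3, 7, 3)
  row3 ← row3 − (2)·row0  ⇒  L[3][0]=2, U row3=(0, -1, -5, -6)
Step 2: pivot at (1,1) is 1.
  row2 ← row2 − (3)·row1  ⇒  L[2][1]=3, U row2=(0, 0, 4, 3)
  row3 ← row3 − (-1)·row1  ⇒  L[3][1]=-1, U row3=(0, 0, -4, -6)
Step 3: pivot at (2,2) is 4.
  row3 ← row3 − (-1)·row2  ⇒  L[3][2]=-1, U row3=(0, 0, 0, -3)

U[1][3] = 0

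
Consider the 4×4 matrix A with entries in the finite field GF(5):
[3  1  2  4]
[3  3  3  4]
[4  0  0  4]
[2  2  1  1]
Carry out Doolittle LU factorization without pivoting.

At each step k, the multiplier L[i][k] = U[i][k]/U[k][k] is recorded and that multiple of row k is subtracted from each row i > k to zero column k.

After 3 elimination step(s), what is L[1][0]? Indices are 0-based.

L[1][0] = 1

k=0: U[0][0]=3
  eliminate (1,0): mult=1, new row 1: (0, 2, 1, 0); set L[1][0]=1
  eliminate (2,0): mult=3, new row 2: (0, 2, 4, 2); set L[2][0]=3
  eliminate (3,0): mult=4, new row 3: (0, 3, 3, 0); set L[3][0]=4
k=1: U[1][1]=2
  eliminate (2,1): mult=1, new row 2: (0, 0, 3, 2); set L[2][1]=1
  eliminate (3,1): mult=4, new row 3: (0, 0, 4, 0); set L[3][1]=4
k=2: U[2][2]=3
  eliminate (3,2): mult=3, new row 3: (0, 0, 0, 4); set L[3][2]=3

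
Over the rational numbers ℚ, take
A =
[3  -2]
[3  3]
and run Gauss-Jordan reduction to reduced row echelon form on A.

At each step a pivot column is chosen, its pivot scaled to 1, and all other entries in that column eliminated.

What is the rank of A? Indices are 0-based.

rank = 2

step 1: normalize row 0 (÷3) = (1, -2/3)
  row 1: subtract 3×row0 = (0, 5)
step 2: normalize row 1 (÷5) = (0, 1)
  row 0: subtract -2/3×row1 = (1, 0)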